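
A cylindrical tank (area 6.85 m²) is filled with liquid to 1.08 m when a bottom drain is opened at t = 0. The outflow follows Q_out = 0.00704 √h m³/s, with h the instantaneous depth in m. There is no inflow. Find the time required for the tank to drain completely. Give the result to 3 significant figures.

2020 s

With no inflow, A dh/dt = −0.00704 √h.
Separate and integrate: 2(√h − √h₀) = −(0.00704/A) t.
Tank is empty when √h = 0: t_empty = 2A√h₀/0.00704.
t_empty = 2·6.85·√1.08/0.00704 = 13.700·1.0392/0.00704 = 2022.4 s.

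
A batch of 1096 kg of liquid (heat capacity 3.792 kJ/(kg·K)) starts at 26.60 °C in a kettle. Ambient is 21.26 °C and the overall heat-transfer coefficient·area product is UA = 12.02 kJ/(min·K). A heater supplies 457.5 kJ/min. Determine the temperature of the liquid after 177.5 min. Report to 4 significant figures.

39.74 °C

Lumped-capacitance energy balance: M c_p dT/dt = UA(T_amb − T) + Q̇.
dT/dt = (T_ss − T)/τ with T_ss = T_amb + Q̇/UA = 21.26 + 457.5/12.02 = 59.3216 °C, τ = M c_p/UA = 1096·3.792/12.02 = 345.760 min.
This is linear first-order; T(t) = T_ss + (T₀ − T_ss) e^(−t/τ).
T(177.5) = 59.3216 + (-32.7216)·0.598480 = 39.7384 °C.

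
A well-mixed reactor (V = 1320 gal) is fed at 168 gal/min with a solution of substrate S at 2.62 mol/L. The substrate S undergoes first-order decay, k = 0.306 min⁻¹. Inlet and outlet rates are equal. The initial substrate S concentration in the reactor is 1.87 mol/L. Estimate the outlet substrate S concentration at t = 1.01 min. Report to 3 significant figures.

V dC/dt = Q(C_in − C) − k V C.
This is linear with rate a = Q/V + k = 0.43327 min⁻¹.
C_ss = Q C_in/(Q + kV) = 0.76962 mol/L; C(t) = C_ss + (C₀ − C_ss) e^(−a t).
C(1.01) = 0.76962 + (1.1004)·e^(−0.43327·1.01) = 0.76962 + (1.1004)·0.64558 = 1.4800 mol/L.

1.48 mol/L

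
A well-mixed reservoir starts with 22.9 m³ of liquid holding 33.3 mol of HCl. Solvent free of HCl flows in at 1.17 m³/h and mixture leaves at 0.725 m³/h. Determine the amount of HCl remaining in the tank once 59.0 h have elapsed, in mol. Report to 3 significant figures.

9.59 mol

Let m(t) be the amount of HCl. Volume: V(t) = V₀ + (Q_in − Q_out) t = 22.9 + 0.44500 t; V(59.0) = 49.155 m³.
Solute balance: dm/dt = 0 − Q_out C = −Q_out m/V(t).
dm/m = −Q_out dt/(V₀ + 0.44500 t); integrating gives ln(m/m₀) = −(Q_out/(Q_in−Q_out)) ln(V/V₀).
m = m₀ (V₀/V)^(Q_out/(Q_in−Q_out)) = 33.3 × (22.9/49.155)^(1.6292) = 9.5936 mol.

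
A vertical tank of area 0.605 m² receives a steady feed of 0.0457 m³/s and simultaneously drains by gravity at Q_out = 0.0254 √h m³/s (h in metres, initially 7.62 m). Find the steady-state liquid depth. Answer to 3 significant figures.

A dh/dt = Q_in − 0.0254 √h. Steady state requires inflow = outflow:
Q_in = 0.0254 √h_ss ⇒ √h_ss = 0.0457/0.0254 = 1.7992.
h_ss = 1.7992² = 3.2372 m. (Since h₀ = 7.62 m > h_ss, the level will fall toward this value.)

3.24 m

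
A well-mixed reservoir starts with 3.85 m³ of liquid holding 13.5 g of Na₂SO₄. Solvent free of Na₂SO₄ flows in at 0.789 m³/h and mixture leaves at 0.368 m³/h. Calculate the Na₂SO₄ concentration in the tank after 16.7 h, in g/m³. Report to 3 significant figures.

0.500 g/m³

Let m(t) be the amount of Na₂SO₄. Volume: V(t) = V₀ + (Q_in − Q_out) t = 3.85 + 0.42100 t; V(16.7) = 10.881 m³.
Species balance (pure solvent in): dm/dt = −Q_out · m/V(t).
Separate: dm/m = −Q_out dt/V(t) ⇒ ln(m/m₀) = −(Q_out/(Q_in−Q_out)) ln(V/V₀).
m = m₀ (V₀/V)^(Q_out/(Q_in−Q_out)) = 13.5 × (3.85/10.881)^(0.87411) = 5.4443 g.
C = m/V = 5.4443/10.881 = 0.50036 g/m³.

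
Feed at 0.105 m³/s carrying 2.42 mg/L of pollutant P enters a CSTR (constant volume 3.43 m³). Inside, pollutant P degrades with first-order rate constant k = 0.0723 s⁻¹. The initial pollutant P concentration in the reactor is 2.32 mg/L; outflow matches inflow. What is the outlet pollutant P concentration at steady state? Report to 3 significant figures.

Accumulation = in − out − consumed: V dC/dt = Q C_in − Q C − k V C.
At steady state: 0 = Q C_in − (Q + kV) C_ss, so C_ss = Q C_in/(Q + kV).
C_ss = 0.105·2.42/(0.105 + 0.0723·3.43) = 0.25410/0.35299 = 0.71985 mg/L.

0.720 mg/L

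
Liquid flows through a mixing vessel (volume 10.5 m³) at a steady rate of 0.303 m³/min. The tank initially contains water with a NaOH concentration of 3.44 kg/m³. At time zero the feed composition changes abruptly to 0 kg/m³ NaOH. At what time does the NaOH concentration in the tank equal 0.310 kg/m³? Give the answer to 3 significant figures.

Species balance on the tank: V dC/dt = Q(C_in − C), so τ = V/Q = 34.653 min.
C(t) = C_in + (C₀ − C_in) e^(−t/τ). Set C = 0.310 and solve for t:
e^(−t/τ) = (C − C_in)/(C₀ − C_in) = (0.310 − 0)/(3.44 − 0) = 0.090116
t = −τ ln(…) = 34.653 × 2.4067 = 83.399 min.

83.4 min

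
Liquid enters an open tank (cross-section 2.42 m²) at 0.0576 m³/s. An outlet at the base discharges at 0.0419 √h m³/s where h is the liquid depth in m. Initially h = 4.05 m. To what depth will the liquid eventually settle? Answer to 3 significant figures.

1.89 m

Level balance: A dh/dt = 0.0576 − 0.0419 √h. Setting dh/dt = 0:
Q_in = 0.0419 √h_ss ⇒ √h_ss = 0.0576/0.0419 = 1.3747.
h_ss = 1.3747² = 1.8898 m. (Since h₀ = 4.05 m > h_ss, the level will fall toward this value.)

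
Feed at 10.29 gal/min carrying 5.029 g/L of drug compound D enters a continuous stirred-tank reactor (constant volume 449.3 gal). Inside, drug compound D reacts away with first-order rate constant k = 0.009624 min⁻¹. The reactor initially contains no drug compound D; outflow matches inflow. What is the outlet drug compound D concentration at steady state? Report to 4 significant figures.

3.541 g/L

Accumulation = in − out − consumed: V dC/dt = Q C_in − Q C − k V C.
Steady state (dC/dt = 0): C_ss = Q C_in/(Q + kV) = C_in/(1 + kV/Q).
C_ss = 10.29·5.029/(10.29 + 0.009624·449.3) = 51.7484/14.6141 = 3.54100 g/L.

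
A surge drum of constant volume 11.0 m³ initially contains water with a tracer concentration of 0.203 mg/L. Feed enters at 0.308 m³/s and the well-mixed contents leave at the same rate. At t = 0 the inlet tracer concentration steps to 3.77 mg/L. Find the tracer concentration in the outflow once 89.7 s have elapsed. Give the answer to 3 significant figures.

3.48 mg/L

Transient balance on the dissolved component: V dC/dt = Q(C_in − C).
Time constant τ = V/Q = 11.0/0.308 = 35.714 s.
Solution: C(t) = C_in + (C₀ − C_in) e^(−t/τ).
C(89.7) = 3.77 + (0.203 − 3.77)·e^(−89.7/35.714) = 3.77 + (-3.5670)·0.081138 = 3.4806 mg/L.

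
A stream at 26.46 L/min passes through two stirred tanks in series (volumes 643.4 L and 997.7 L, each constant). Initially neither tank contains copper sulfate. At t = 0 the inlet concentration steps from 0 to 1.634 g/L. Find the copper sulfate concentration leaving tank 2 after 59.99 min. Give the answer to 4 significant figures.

0.9483 g/L

Each tank obeys Vᵢ dCᵢ/dt = Q(Cᵢ₋₁ − Cᵢ), so τᵢ = Vᵢ/Q.
τ₁ = 643.4/26.46 = 24.3159 min; τ₂ = 997.7/26.46 = 37.7060 min.
Solving the cascade with C₁(0)=C₂(0)=0 gives C₂(t) = C_in[1 − (τ₁ e^(−t/τ₁) − τ₂ e^(−t/τ₂))/(τ₁ − τ₂)].
At t = 59.99: e^(−t/τ₁) = 0.0848301, e^(−t/τ₂) = 0.203723.
C₂ = 1.634·[1 − (24.3159·0.0848301 − 37.7060·0.203723)/(-13.3900)] = 1.634·0.580371 = 0.948326 g/L.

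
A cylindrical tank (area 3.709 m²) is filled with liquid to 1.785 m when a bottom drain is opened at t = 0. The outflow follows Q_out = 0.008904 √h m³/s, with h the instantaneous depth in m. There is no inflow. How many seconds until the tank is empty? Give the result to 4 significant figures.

1113 s

A dh/dt = −Q_out = −0.008904 √h.
Separate and integrate: 2(√h − √h₀) = −(0.008904/A) t.
Set h = 0: 2√h₀ = (0.008904/A) t_empty ⇒ t_empty = 2A√h₀/0.008904.
t_empty = 2·3.709·√1.785/0.008904 = 7.41800·1.33604/0.008904 = 1113.07 s.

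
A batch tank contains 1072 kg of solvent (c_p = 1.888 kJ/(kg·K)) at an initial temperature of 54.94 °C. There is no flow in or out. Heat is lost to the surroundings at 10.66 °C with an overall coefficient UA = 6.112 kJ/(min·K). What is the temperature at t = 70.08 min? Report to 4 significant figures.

46.49 °C

Lumped-capacitance energy balance: M c_p dT/dt = UA(T_amb − T).
dT/dt = (T_ss − T)/τ with T_ss = T_amb = 10.6600 °C, τ = M c_p/UA = 1072·1.888/6.112 = 331.141 min.
Solution: T(t) = T_ss + (T₀ − T_ss) e^(−t/τ).
T(70.08) = 10.6600 + (44.2800)·0.809263 = 46.4942 °C.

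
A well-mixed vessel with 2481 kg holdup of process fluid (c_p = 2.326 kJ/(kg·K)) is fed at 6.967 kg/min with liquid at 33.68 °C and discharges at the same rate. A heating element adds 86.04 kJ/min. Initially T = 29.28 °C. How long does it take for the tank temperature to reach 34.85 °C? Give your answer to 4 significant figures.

303.6 min

Heat balance on the well-mixed liquid: M c_p dT/dt = ṁ c_p (T_in − T) + 86.04.
τ = M/ṁ = 356.107 min; T_ss = T_in + Q̇/(ṁ c_p) = 38.9894 °C.
T(t) = T_ss + (T₀ − T_ss) e^(−t/τ). Set T = 34.85:
e^(−t/τ) = (34.85 − 38.9894)/(29.28 − 38.9894) = 0.426329
t = −356.107 · ln(0.426329) = 303.597 min.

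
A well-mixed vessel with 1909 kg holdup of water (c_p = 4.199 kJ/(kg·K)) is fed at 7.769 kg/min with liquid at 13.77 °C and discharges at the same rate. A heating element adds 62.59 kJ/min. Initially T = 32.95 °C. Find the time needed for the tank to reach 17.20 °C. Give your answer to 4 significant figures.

M c_p dT/dt = ṁ c_p (T_in − T) + Q̇.
τ = M/ṁ = 245.720 min; T_ss = T_in + Q̇/(ṁ c_p) = 15.6886 °C.
T(t) = T_ss + (T₀ − T_ss) e^(−t/τ). Set T = 17.20:
e^(−t/τ) = (17.20 − 15.6886)/(32.95 − 15.6886) = 0.0875573
t = −245.720 · ln(0.0875573) = 598.442 min.

598.4 min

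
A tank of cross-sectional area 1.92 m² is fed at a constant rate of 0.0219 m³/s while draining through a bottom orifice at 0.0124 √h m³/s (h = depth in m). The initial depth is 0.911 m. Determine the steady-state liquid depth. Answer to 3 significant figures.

Volume balance on the tank: A dh/dt = Q_in − 0.0124 √h. At steady state dh/dt = 0:
Q_in = 0.0124 √h_ss ⇒ √h_ss = 0.0219/0.0124 = 1.7661.
h_ss = 1.7661² = 3.1192 m. (Since h₀ = 0.911 m < h_ss, the level will rise toward this value.)

3.12 m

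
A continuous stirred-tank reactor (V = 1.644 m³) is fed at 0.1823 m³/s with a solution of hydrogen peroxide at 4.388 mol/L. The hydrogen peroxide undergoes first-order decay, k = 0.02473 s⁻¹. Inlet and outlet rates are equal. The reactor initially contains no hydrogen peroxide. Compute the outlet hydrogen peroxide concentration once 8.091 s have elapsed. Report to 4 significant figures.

2.390 mol/L

Species balance: V dC/dt = Q C_in − Q C − k V C.
dC/dt = (Q/V) C_in − (Q/V + k) C; effective rate a = Q/V + k = 0.110888 + 0.02473 = 0.135618 s⁻¹.
C_ss = Q C_in/(Q + kV) = 3.58785 mol/L; C(t) = C_ss + (C₀ − C_ss) e^(−a t).
C(8.091) = 3.58785 + (-3.58785)·e^(−0.135618·8.091) = 3.58785 + (-3.58785)·0.333776 = 2.39031 mol/L.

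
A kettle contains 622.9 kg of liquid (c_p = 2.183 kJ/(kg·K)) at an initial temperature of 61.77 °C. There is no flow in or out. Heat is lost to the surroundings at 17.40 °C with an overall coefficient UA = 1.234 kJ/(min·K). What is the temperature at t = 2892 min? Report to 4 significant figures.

20.62 °C

Heat balance on the well-mixed liquid: M c_p dT/dt = −UA(T − T_amb).
dT/dt = (T_ss − T)/τ with T_ss = T_amb = 17.4000 °C, τ = M c_p/UA = 622.9·2.183/1.234 = 1101.94 min.
Solution: T(t) = T_ss + (T₀ − T_ss) e^(−t/τ).
T(2892) = 17.4000 + (44.3700)·0.0724783 = 20.6159 °C.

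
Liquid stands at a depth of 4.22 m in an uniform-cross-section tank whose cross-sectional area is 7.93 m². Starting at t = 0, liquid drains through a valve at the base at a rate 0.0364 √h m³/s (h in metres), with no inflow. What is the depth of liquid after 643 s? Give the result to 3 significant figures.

A dh/dt = −Q_out = −0.0364 √h.
Separate and integrate: 2(√h − √h₀) = −(0.0364/A) t.
√h = √4.22 − 0.0364·643/(2·7.93) = 2.0543 − 1.4757 = 0.57853.
h = 0.57853² = 0.33469 m.

0.335 m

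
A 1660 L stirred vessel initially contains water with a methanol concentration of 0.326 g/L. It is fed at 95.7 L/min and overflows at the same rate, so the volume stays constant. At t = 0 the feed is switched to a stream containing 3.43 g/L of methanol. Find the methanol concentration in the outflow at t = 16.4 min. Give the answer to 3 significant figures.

2.22 g/L

Mass balance on the solute (V constant): V dC/dt = Q(C_in − C).
So dC/dt = (C_in − C)/τ with τ = V/Q = 1660/95.7 = 17.346 min.
Solution: C(t) = C_in + (C₀ − C_in) e^(−t/τ).
C(16.4) = 3.43 + (0.326 − 3.43)·e^(−16.4/17.346) = 3.43 + (-3.1040)·0.38850 = 2.2241 g/L.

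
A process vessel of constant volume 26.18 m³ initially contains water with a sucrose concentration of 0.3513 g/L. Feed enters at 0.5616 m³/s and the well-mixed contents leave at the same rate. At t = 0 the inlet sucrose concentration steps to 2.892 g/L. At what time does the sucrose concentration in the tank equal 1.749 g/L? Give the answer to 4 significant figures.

37.24 s

Unsteady species balance (constant V, well mixed): V dC/dt = Q(C_in − C), so τ = V/Q = 46.6168 s.
C(t) = C_in + (C₀ − C_in) e^(−t/τ). Set C = 1.749 and solve for t:
e^(−t/τ) = (C − C_in)/(C₀ − C_in) = (1.749 − 2.892)/(0.3513 − 2.892) = 0.449876
t = −τ ln(…) = 46.6168 × 0.798783 = 37.2367 s.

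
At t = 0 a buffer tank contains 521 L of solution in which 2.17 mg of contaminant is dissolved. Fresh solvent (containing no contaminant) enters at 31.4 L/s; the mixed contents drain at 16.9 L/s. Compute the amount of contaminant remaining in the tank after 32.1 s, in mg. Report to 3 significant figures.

1.03 mg

Let m(t) be the amount of contaminant. Volume: V(t) = V₀ + (Q_in − Q_out) t = 521 + 14.500 t; V(32.1) = 986.45 L.
No contaminant enters, so dm/dt = −Q_out · (m/V).
Separate: dm/m = −Q_out dt/V(t) ⇒ ln(m/m₀) = −(Q_out/(Q_in−Q_out)) ln(V/V₀).
m = m₀ (V₀/V)^(Q_out/(Q_in−Q_out)) = 2.17 × (521/986.45)^(1.1655) = 1.0312 mg.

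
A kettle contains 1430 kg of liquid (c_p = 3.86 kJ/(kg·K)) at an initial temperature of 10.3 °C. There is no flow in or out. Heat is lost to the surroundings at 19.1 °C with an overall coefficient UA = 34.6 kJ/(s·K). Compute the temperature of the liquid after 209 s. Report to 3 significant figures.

M c_p dT/dt = −UA(T − T_amb).
dT/dt = (T_ss − T)/τ with T_ss = T_amb = 19.100 °C, τ = M c_p/UA = 1430·3.86/34.6 = 159.53 s.
T approaches T_ss exponentially: T(t) = T_ss + (T₀ − T_ss) e^(−t/τ).
T(209) = 19.100 + (-8.8000)·0.26980 = 16.726 °C.

16.7 °C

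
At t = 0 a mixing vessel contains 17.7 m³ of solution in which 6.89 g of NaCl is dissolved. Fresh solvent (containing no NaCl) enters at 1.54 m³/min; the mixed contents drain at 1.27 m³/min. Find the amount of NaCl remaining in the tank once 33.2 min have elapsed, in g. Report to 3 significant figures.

Total volume: dV/dt = Q_in − Q_out = 0.27000 m³/min, so V(t) = 17.7 + 0.27000 t and V(33.2) = 26.664 m³.
Species balance (pure solvent in): dm/dt = −Q_out · m/V(t).
dm/m = −Q_out dt/(V₀ + 0.27000 t); integrating gives ln(m/m₀) = −(Q_out/(Q_in−Q_out)) ln(V/V₀).
m = m₀ (V₀/V)^(Q_out/(Q_in−Q_out)) = 6.89 × (17.7/26.664)^(4.7037) = 1.0027 g.

1.00 g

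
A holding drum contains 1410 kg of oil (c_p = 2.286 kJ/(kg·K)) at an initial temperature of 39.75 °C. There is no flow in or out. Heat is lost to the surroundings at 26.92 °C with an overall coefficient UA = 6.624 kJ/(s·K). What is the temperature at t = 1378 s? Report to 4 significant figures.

27.68 °C

M c_p dT/dt = −UA(T − T_amb).
dT/dt = (T_ss − T)/τ with T_ss = T_amb = 26.9200 °C, τ = M c_p/UA = 1410·2.286/6.624 = 486.603 s.
T approaches T_ss exponentially: T(t) = T_ss + (T₀ − T_ss) e^(−t/τ).
T(1378) = 26.9200 + (12.8300)·0.0589023 = 27.6757 °C.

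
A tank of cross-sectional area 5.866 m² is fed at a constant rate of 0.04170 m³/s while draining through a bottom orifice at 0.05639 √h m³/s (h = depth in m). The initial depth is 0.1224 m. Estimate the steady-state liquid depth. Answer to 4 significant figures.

A dh/dt = Q_in − 0.05639 √h. Steady state requires inflow = outflow:
Q_in = 0.05639 √h_ss ⇒ √h_ss = 0.04170/0.05639 = 0.739493.
h_ss = 0.739493² = 0.546850 m. (Since h₀ = 0.1224 m < h_ss, the level will rise toward this value.)

0.5468 m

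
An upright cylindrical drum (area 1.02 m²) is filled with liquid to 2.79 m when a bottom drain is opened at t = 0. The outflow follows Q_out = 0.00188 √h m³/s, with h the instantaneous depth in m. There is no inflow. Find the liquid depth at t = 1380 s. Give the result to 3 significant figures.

With no inflow, A dh/dt = −0.00188 √h.
Separate and integrate: 2(√h − √h₀) = −(0.00188/A) t.
√h = √2.79 − 0.00188·1380/(2·1.02) = 1.6703 − 1.2718 = 0.39856.
h = 0.39856² = 0.15885 m.

0.159 m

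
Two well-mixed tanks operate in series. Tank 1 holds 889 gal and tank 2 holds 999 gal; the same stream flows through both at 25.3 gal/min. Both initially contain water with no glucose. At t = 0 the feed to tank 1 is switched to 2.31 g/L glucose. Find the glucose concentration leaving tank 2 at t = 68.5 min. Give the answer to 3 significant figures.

1.27 g/L

Each tank obeys Vᵢ dCᵢ/dt = Q(Cᵢ₋₁ − Cᵢ), so τᵢ = Vᵢ/Q.
τ₁ = 889/25.3 = 35.138 min; τ₂ = 999/25.3 = 39.486 min.
Tank 1: C₁ = C_in(1 − e^(−t/τ₁)). Tank 2 (τ₁ ≠ τ₂): C₂ = C_in[1 − (τ₁ e^(−t/τ₁) − τ₂ e^(−t/τ₂))/(τ₁ − τ₂)].
At t = 68.5: e^(−t/τ₁) = 0.14235, e^(−t/τ₂) = 0.17644.
C₂ = 2.31·[1 − (35.138·0.14235 − 39.486·0.17644)/(-4.3478)] = 2.31·0.54810 = 1.2661 g/L.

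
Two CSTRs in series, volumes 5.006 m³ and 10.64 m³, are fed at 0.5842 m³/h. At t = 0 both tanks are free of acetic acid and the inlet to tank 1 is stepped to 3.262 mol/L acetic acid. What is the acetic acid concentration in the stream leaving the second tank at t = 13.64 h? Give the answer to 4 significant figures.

Time constants: τᵢ = Vᵢ/Q for each well-mixed tank.
τ₁ = 5.006/0.5842 = 8.56898 h; τ₂ = 10.64/0.5842 = 18.2129 h.
Tank 1: C₁ = C_in(1 − e^(−t/τ₁)). Tank 2 (τ₁ ≠ τ₂): C₂ = C_in[1 − (τ₁ e^(−t/τ₁) − τ₂ e^(−t/τ₂))/(τ₁ − τ₂)].
At t = 13.64: e^(−t/τ₁) = 0.203561, e^(−t/τ₂) = 0.472878.
C₂ = 3.262·[1 − (8.56898·0.203561 − 18.2129·0.472878)/(-9.64396)] = 3.262·0.287825 = 0.938886 mol/L.

0.9389 mol/L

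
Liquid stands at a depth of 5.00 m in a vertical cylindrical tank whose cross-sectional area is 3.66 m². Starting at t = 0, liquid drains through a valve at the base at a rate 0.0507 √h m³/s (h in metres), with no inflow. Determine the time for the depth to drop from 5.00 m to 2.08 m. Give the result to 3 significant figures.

115 s

A dh/dt = −Q_out = −0.0507 √h.
Separate and integrate: 2(√h − √h₀) = −(0.0507/A) t.
t = 2A(√h₀ − √h)/0.0507 = 2·3.66·(√5.00 − √2.08)/0.0507
  = 7.3200 × (2.2361 − 1.4422) / 0.0507 = 114.61 s.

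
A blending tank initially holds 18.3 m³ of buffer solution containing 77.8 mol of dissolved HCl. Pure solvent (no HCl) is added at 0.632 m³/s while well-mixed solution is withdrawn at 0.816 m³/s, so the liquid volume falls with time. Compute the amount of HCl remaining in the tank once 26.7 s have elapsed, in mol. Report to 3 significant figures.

Let m(t) be the amount of HCl. Volume: V(t) = V₀ + (Q_in − Q_out) t = 18.3 − 0.18400 t; V(26.7) = 13.387 m³.
No HCl enters, so dm/dt = −Q_out · (m/V).
dm/m = −Q_out dt/(V₀ − 0.18400 t); integrating gives ln(m/m₀) = −(Q_out/(Q_in−Q_out)) ln(V/V₀).
m = m₀ (V₀/V)^(Q_out/(Q_in−Q_out)) = 77.8 × (18.3/13.387)^(-4.4348) = 19.449 mol.

19.4 mol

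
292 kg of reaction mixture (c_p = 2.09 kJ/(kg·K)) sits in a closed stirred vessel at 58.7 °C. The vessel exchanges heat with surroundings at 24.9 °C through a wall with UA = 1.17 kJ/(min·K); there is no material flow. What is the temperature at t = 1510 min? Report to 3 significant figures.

Energy balance: M c_p dT/dt = −UA(T − T_amb).
dT/dt = (T_ss − T)/τ with T_ss = T_amb = 24.900 °C, τ = M c_p/UA = 292·2.09/1.17 = 521.61 min.
This is linear first-order; T(t) = T_ss + (T₀ − T_ss) e^(−t/τ).
T(1510) = 24.900 + (33.800)·0.055305 = 26.769 °C.

26.8 °C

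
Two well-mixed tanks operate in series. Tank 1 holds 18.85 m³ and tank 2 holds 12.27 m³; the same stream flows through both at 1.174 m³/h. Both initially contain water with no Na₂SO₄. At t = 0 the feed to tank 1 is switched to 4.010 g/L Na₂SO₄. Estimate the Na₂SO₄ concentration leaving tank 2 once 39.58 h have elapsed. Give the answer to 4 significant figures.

Time constants: τᵢ = Vᵢ/Q for each well-mixed tank.
τ₁ = 18.85/1.174 = 16.0562 h; τ₂ = 12.27/1.174 = 10.4514 h.
Tank 1: C₁ = C_in(1 − e^(−t/τ₁)). Tank 2 (τ₁ ≠ τ₂): C₂ = C_in[1 − (τ₁ e^(−t/τ₁) − τ₂ e^(−t/τ₂))/(τ₁ − τ₂)].
At t = 39.58: e^(−t/τ₁) = 0.0850013, e^(−t/τ₂) = 0.0226627.
C₂ = 4.010·[1 − (16.0562·0.0850013 − 10.4514·0.0226627)/(5.60477)] = 4.010·0.798753 = 3.20300 g/L.

3.203 g/L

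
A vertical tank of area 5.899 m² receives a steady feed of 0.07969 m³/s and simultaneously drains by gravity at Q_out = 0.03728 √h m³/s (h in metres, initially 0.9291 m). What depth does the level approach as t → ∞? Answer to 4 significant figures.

Volume balance on the tank: A dh/dt = Q_in − 0.03728 √h. At steady state dh/dt = 0:
Q_in = 0.03728 √h_ss ⇒ √h_ss = 0.07969/0.03728 = 2.13761.
h_ss = 2.13761² = 4.56936 m. (Since h₀ = 0.9291 m < h_ss, the level will rise toward this value.)

4.569 m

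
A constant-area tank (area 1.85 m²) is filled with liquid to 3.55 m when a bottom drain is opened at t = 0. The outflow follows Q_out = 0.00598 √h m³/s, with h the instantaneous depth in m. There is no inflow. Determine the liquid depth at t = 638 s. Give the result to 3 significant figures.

Unsteady balance on liquid volume: A dh/dt = −0.00598 √h.
∫ h^(−1/2) dh = −(0.00598/A) ∫ dt, giving 2√h = 2√h₀ − (0.00598/A) t.
√h = √3.55 − 0.00598·638/(2·1.85) = 1.8841 − 1.0311 = 0.85300.
h = 0.85300² = 0.72761 m.

0.728 m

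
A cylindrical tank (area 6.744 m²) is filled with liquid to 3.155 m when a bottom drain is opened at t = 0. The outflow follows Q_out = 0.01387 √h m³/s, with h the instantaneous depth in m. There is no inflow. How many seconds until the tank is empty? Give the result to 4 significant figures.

Unsteady balance on liquid volume: A dh/dt = −0.01387 √h.
∫ h^(−1/2) dh = −(0.01387/A) ∫ dt, giving 2√h = 2√h₀ − (0.01387/A) t.
Set h = 0: 2√h₀ = (0.01387/A) t_empty ⇒ t_empty = 2A√h₀/0.01387.
t_empty = 2·6.744·√3.155/0.01387 = 13.4880·1.77623/0.01387 = 1727.31 s.

1727 s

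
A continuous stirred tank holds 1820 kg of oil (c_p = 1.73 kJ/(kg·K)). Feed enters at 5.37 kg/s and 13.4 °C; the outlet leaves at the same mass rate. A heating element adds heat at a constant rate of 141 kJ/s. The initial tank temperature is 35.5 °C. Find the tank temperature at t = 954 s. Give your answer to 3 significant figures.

29.0 °C

M c_p dT/dt = ṁ c_p (T_in − T) + Q̇.
τ = M/ṁ = 338.92 s; T_ss = T_in + Q̇/(ṁ c_p) = 13.4 + 141/(5.37·1.73) = 28.577 °C.
Solution: T(t) = T_ss + (T₀ − T_ss) e^(−t/τ).
T(954) = 28.577 + (6.9226)·e^(−954/338.92) = 28.577 + (6.9226)·0.059915 = 28.992 °C.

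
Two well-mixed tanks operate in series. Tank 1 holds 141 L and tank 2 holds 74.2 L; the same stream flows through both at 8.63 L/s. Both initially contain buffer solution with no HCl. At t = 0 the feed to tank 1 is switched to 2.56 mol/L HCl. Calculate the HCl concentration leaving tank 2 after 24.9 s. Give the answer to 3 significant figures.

1.54 mol/L

Each tank obeys Vᵢ dCᵢ/dt = Q(Cᵢ₋₁ − Cᵢ), so τᵢ = Vᵢ/Q.
τ₁ = 141/8.63 = 16.338 s; τ₂ = 74.2/8.63 = 8.5979 s.
Solving the cascade with C₁(0)=C₂(0)=0 gives C₂(t) = C_in[1 − (τ₁ e^(−t/τ₁) − τ₂ e^(−t/τ₂))/(τ₁ − τ₂)].
At t = 24.9: e^(−t/τ₁) = 0.21783, e^(−t/τ₂) = 0.055241.
C₂ = 2.56·[1 − (16.338·0.21783 − 8.5979·0.055241)/(7.7404)] = 2.56·0.60156 = 1.5400 mol/L.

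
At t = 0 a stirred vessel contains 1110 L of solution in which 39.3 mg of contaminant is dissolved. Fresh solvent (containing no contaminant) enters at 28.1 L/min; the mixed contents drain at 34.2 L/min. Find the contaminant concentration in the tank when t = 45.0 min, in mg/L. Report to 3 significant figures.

0.00957 mg/L

Let m(t) be the amount of contaminant. Volume: V(t) = V₀ + (Q_in − Q_out) t = 1110 − 6.1000 t; V(45.0) = 835.50 L.
Solute balance: dm/dt = 0 − Q_out C = −Q_out m/V(t).
dm/m = −Q_out dt/(V₀ − 6.1000 t); integrating gives ln(m/m₀) = −(Q_out/(Q_in−Q_out)) ln(V/V₀).
m = m₀ (V₀/V)^(Q_out/(Q_in−Q_out)) = 39.3 × (1110/835.50)^(-5.6066) = 7.9924 mg.
C = m/V = 7.9924/835.50 = 0.0095660 mg/L.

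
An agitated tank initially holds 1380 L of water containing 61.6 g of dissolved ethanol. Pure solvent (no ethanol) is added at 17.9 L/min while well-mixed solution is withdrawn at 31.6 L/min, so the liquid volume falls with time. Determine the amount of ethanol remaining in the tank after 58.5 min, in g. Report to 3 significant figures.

8.29 g

Let m(t) be the amount of ethanol. Volume: V(t) = V₀ + (Q_in − Q_out) t = 1380 − 13.700 t; V(58.5) = 578.55 L.
Species balance (pure solvent in): dm/dt = −Q_out · m/V(t).
dm/m = −Q_out dt/(V₀ − 13.700 t); integrating gives ln(m/m₀) = −(Q_out/(Q_in−Q_out)) ln(V/V₀).
m = m₀ (V₀/V)^(Q_out/(Q_in−Q_out)) = 61.6 × (1380/578.55)^(-2.3066) = 8.2940 g.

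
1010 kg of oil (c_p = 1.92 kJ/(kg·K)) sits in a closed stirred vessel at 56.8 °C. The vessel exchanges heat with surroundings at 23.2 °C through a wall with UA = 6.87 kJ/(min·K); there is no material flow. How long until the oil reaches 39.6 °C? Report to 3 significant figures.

Lumped-capacitance energy balance: M c_p dT/dt = UA(T_amb − T).
τ = M c_p/UA = 282.27 min; T_ss = T_amb = 23.200 °C.
T(t) = T_ss + (T₀ − T_ss)e^(−t/τ); set T = 39.6:
t = −τ ln[(T − T_ss)/(T₀ − T_ss)] = −282.27 · ln(0.48810) = 202.46 min.

202 min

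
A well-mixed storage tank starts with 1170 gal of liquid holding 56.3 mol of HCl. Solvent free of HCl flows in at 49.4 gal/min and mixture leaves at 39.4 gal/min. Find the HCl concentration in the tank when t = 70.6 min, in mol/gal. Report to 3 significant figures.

0.00467 mol/gal

Let m(t) be the amount of HCl. Volume: V(t) = V₀ + (Q_in − Q_out) t = 1170 + 10.000 t; V(70.6) = 1876.0 gal.
No HCl enters, so dm/dt = −Q_out · (m/V).
Separate: dm/m = −Q_out dt/V(t) ⇒ ln(m/m₀) = −(Q_out/(Q_in−Q_out)) ln(V/V₀).
m = m₀ (V₀/V)^(Q_out/(Q_in−Q_out)) = 56.3 × (1170/1876.0)^(3.9400) = 8.7624 mol.
C = m/V = 8.7624/1876.0 = 0.0046708 mol/gal.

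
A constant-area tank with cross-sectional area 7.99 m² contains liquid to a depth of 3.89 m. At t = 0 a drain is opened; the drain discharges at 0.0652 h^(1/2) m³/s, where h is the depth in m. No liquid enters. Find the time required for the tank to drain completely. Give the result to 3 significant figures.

With no inflow, A dh/dt = −0.0652 √h.
∫ h^(−1/2) dh = −(0.0652/A) ∫ dt, giving 2√h = 2√h₀ − (0.0652/A) t.
Tank is empty when √h = 0: t_empty = 2A√h₀/0.0652.
t_empty = 2·7.99·√3.89/0.0652 = 15.980·1.9723/0.0652 = 483.40 s.

483 s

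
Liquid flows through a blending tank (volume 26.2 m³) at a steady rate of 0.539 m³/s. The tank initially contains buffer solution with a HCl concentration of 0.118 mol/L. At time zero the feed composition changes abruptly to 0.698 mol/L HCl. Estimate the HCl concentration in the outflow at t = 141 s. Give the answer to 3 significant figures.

Transient balance on the dissolved component: V dC/dt = Q(C_in − C).
So dC/dt = (C_in − C)/τ with τ = V/Q = 26.2/0.539 = 48.609 s.
Solution: C(t) = C_in + (C₀ − C_in) e^(−t/τ).
C(141) = 0.698 + (0.118 − 0.698)·e^(−141/48.609) = 0.698 + (-0.58000)·0.054983 = 0.66611 mol/L.

0.666 mol/L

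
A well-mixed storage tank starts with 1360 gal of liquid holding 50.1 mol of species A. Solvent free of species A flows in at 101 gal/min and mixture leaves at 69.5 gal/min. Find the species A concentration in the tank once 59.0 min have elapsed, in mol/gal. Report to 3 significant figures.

0.00233 mol/gal

Let m(t) be the amount of species A. Volume: V(t) = V₀ + (Q_in − Q_out) t = 1360 + 31.500 t; V(59.0) = 3218.5 gal.
Species balance (pure solvent in): dm/dt = −Q_out · m/V(t).
Separate: dm/m = −Q_out dt/V(t) ⇒ ln(m/m₀) = −(Q_out/(Q_in−Q_out)) ln(V/V₀).
m = m₀ (V₀/V)^(Q_out/(Q_in−Q_out)) = 50.1 × (1360/3218.5)^(2.2063) = 7.4888 mol.
C = m/V = 7.4888/3218.5 = 0.0023268 mol/gal.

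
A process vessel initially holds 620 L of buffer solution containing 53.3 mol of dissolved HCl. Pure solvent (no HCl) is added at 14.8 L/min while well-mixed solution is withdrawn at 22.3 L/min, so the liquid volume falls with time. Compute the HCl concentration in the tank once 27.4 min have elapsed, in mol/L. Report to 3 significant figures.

0.0388 mol/L

Total volume: dV/dt = Q_in − Q_out = -7.5000 L/min, so V(t) = 620 − 7.5000 t and V(27.4) = 414.50 L.
Solute balance: dm/dt = 0 − Q_out C = −Q_out m/V(t).
dm/m = −Q_out dt/(V₀ − 7.5000 t); integrating gives ln(m/m₀) = −(Q_out/(Q_in−Q_out)) ln(V/V₀).
m = m₀ (V₀/V)^(Q_out/(Q_in−Q_out)) = 53.3 × (620/414.50)^(-2.9733) = 16.099 mol.
C = m/V = 16.099/414.50 = 0.038839 mol/L.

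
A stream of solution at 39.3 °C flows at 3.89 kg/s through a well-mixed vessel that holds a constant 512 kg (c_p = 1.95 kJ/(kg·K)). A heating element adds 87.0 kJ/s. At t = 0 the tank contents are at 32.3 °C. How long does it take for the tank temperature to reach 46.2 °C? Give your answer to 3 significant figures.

184 s

Unsteady energy balance on the tank contents: M c_p dT/dt = ṁ c_p (T_in − T) + 87.0.
τ = M/ṁ = 131.62 s; T_ss = T_in + Q̇/(ṁ c_p) = 50.769 °C.
T(t) = T_ss + (T₀ − T_ss) e^(−t/τ). Set T = 46.2:
e^(−t/τ) = (46.2 − 50.769)/(32.3 − 50.769) = 0.24740
t = −131.62 · ln(0.24740) = 183.84 s.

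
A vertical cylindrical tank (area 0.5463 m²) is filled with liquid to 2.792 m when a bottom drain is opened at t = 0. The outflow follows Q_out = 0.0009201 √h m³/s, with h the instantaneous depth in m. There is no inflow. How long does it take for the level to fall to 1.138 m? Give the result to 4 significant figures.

A dh/dt = −Q_out = −0.0009201 √h.
This is separable: 2 d(√h)/dt = −0.0009201/A, so √h = √h₀ − (0.0009201/(2A)) t.
t = 2A(√h₀ − √h)/0.0009201 = 2·0.5463·(√2.792 − √1.138)/0.0009201
  = 1.09260 × (1.67093 − 1.06677) / 0.0009201 = 717.424 s.

717.4 s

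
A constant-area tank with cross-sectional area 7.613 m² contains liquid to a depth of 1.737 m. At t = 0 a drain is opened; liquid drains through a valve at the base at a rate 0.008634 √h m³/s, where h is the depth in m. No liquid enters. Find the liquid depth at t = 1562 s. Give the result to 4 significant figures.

0.1868 m

A dh/dt = −Q_out = −0.008634 √h.
This is separable: 2 d(√h)/dt = −0.008634/A, so √h = √h₀ − (0.008634/(2A)) t.
√h = √1.737 − 0.008634·1562/(2·7.613) = 1.31795 − 0.885742 = 0.432211.
h = 0.432211² = 0.186806 m.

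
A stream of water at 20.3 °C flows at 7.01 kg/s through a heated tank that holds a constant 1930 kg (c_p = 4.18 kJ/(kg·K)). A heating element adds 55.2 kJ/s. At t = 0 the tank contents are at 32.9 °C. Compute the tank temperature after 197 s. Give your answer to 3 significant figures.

27.4 °C

Unsteady energy balance on the tank contents: M c_p dT/dt = ṁ c_p (T_in − T) + 55.2.
τ = M/ṁ = 275.32 s; T_ss = T_in + Q̇/(ṁ c_p) = 20.3 + 55.2/(7.01·4.18) = 22.184 °C.
Solution: T(t) = T_ss + (T₀ − T_ss) e^(−t/τ).
T(197) = 22.184 + (10.716)·e^(−197/275.32) = 22.184 + (10.716)·0.48893 = 27.423 °C.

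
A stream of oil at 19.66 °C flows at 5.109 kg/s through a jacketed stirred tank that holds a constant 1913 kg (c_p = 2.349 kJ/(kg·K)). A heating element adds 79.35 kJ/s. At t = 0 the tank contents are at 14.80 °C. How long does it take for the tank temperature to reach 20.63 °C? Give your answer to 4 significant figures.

Unsteady energy balance on the tank contents: M c_p dT/dt = ṁ c_p (T_in − T) + 79.35.
τ = M/ṁ = 374.437 s; T_ss = T_in + Q̇/(ṁ c_p) = 26.2719 °C.
T(t) = T_ss + (T₀ − T_ss) e^(−t/τ). Set T = 20.63:
e^(−t/τ) = (20.63 − 26.2719)/(14.80 − 26.2719) = 0.491803
t = −374.437 · ln(0.491803) = 265.730 s.

265.7 s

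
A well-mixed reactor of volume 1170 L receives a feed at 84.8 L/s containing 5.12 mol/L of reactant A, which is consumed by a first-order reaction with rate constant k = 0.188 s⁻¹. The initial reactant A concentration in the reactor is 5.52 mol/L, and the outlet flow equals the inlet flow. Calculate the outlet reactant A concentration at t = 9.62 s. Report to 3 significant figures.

1.76 mol/L

Accumulation = in − out − consumed: V dC/dt = Q C_in − Q C − k V C.
dC/dt = (Q/V) C_in − (Q/V + k) C; effective rate a = Q/V + k = 0.072479 + 0.188 = 0.26048 s⁻¹.
C_ss = Q C_in/(Q + kV) = 1.4246 mol/L; C(t) = C_ss + (C₀ − C_ss) e^(−a t).
C(9.62) = 1.4246 + (4.0954)·e^(−0.26048·9.62) = 1.4246 + (4.0954)·0.081610 = 1.7589 mol/L.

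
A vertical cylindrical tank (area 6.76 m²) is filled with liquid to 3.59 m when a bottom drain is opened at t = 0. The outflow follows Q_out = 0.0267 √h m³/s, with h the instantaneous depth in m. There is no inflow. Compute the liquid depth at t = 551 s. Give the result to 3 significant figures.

With no inflow, A dh/dt = −0.0267 √h.
This is separable: 2 d(√h)/dt = −0.0267/A, so √h = √h₀ − (0.0267/(2A)) t.
√h = √3.59 − 0.0267·551/(2·6.76) = 1.8947 − 1.0881 = 0.80659.
h = 0.80659² = 0.65058 m.

0.651 m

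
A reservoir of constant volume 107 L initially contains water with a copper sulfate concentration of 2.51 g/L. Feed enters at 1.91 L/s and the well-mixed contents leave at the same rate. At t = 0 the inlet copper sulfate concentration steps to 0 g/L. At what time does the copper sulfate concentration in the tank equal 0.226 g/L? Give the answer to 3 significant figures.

135 s

Species balance: V dC/dt = Q(C_in − C) ⇒ τ = V/Q = 56.021 s.
C(t) = C_in + (C₀ − C_in) e^(−t/τ). Set C = 0.226 and solve for t:
e^(−t/τ) = (C − C_in)/(C₀ − C_in) = (0.226 − 0)/(2.51 − 0) = 0.090040
t = −τ ln(…) = 56.021 × 2.4075 = 134.87 s.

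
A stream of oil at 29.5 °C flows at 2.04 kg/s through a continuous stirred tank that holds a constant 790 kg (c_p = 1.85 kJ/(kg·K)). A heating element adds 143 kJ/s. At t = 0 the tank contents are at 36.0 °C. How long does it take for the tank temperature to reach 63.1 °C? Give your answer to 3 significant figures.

771 s

First-law balance (no shaft work): M c_p dT/dt = ṁ c_p (T_in − T) + 143.
τ = M/ṁ = 387.25 s; T_ss = T_in + Q̇/(ṁ c_p) = 67.391 °C.
T(t) = T_ss + (T₀ − T_ss) e^(−t/τ). Set T = 63.1:
e^(−t/τ) = (63.1 − 67.391)/(36.0 − 67.391) = 0.13669
t = −387.25 · ln(0.13669) = 770.65 s.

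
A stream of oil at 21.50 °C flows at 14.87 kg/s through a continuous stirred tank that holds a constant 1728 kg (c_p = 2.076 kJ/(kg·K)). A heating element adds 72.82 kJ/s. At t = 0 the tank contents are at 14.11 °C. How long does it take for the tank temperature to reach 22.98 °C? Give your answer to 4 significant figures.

279.6 s

M c_p dT/dt = ṁ c_p (T_in − T) + Q̇.
τ = M/ṁ = 116.207 s; T_ss = T_in + Q̇/(ṁ c_p) = 23.8589 °C.
T(t) = T_ss + (T₀ − T_ss) e^(−t/τ). Set T = 22.98:
e^(−t/τ) = (22.98 − 23.8589)/(14.11 − 23.8589) = 0.0901552
t = −116.207 · ln(0.0901552) = 279.620 s.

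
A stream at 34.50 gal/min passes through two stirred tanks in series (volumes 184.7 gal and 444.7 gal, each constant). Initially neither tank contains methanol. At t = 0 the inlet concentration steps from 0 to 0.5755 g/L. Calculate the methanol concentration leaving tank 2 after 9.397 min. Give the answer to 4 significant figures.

Species balance on tank i: dCᵢ/dt = (Cᵢ₋₁ − Cᵢ)/τᵢ with τᵢ = Vᵢ/Q.
τ₁ = 184.7/34.50 = 5.35362 min; τ₂ = 444.7/34.50 = 12.8899 min.
Solving the cascade with C₁(0)=C₂(0)=0 gives C₂(t) = C_in[1 − (τ₁ e^(−t/τ₁) − τ₂ e^(−t/τ₂))/(τ₁ − τ₂)].
At t = 9.397: e^(−t/τ₁) = 0.172862, e^(−t/τ₂) = 0.482380.
C₂ = 0.5755·[1 − (5.35362·0.172862 − 12.8899·0.482380)/(-7.53623)] = 0.5755·0.297743 = 0.171351 g/L.

0.1714 g/L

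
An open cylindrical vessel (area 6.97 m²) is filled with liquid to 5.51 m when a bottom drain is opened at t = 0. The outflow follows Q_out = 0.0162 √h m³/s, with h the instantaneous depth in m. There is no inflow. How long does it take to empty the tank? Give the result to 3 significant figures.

2020 s

A dh/dt = −Q_out = −0.0162 √h.
Separate and integrate: 2(√h − √h₀) = −(0.0162/A) t.
Set h = 0: 2√h₀ = (0.0162/A) t_empty ⇒ t_empty = 2A√h₀/0.0162.
t_empty = 2·6.97·√5.51/0.0162 = 13.940·2.3473/0.0162 = 2019.9 s.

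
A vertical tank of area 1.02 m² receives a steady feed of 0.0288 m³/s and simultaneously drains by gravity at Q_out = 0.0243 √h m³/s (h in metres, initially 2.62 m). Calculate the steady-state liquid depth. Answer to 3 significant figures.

1.40 m

A dh/dt = Q_in − 0.0243 √h. Steady state requires inflow = outflow:
Q_in = 0.0243 √h_ss ⇒ √h_ss = 0.0288/0.0243 = 1.1852.
h_ss = 1.1852² = 1.4047 m. (Since h₀ = 2.62 m > h_ss, the level will fall toward this value.)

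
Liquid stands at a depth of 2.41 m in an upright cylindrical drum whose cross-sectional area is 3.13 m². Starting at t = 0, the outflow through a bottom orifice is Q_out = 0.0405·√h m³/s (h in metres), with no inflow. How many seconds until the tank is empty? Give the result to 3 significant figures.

240 s

With no inflow, A dh/dt = −0.0405 √h.
This is separable: 2 d(√h)/dt = −0.0405/A, so √h = √h₀ − (0.0405/(2A)) t.
Tank is empty when √h = 0: t_empty = 2A√h₀/0.0405.
t_empty = 2·3.13·√2.41/0.0405 = 6.2600·1.5524/0.0405 = 239.95 s.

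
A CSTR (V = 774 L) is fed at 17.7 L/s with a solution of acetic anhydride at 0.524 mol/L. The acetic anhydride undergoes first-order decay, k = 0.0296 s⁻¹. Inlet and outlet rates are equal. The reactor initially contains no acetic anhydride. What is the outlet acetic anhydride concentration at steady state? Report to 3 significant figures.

0.228 mol/L

V dC/dt = Q(C_in − C) − k V C.
Steady state (dC/dt = 0): C_ss = Q C_in/(Q + kV) = C_in/(1 + kV/Q).
C_ss = 17.7·0.524/(17.7 + 0.0296·774) = 9.2748/40.610 = 0.22838 mol/L.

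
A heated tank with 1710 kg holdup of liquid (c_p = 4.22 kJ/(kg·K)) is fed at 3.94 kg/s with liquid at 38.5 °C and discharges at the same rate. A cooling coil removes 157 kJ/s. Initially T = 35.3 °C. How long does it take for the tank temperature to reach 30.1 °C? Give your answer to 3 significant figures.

777 s

Heat balance on the well-mixed liquid: M c_p dT/dt = ṁ c_p (T_in − T) − 157.
τ = M/ṁ = 434.01 s; T_ss = T_in − Q̇/(ṁ c_p) = 29.057 °C.
T(t) = T_ss + (T₀ − T_ss) e^(−t/τ). Set T = 30.1:
e^(−t/τ) = (30.1 − 29.057)/(35.3 − 29.057) = 0.16701
t = −434.01 · ln(0.16701) = 776.74 s.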